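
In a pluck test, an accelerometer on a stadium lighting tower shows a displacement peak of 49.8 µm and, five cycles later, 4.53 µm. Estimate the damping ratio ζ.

Logarithmic decrement δ = (1/n)·ln(x₀/x_n) = (1/5)·ln(49.8/4.53) = (1/5)·ln(10.99) = 0.4795.
ζ = δ/√(4π² + δ²) = 0.4795/√(39.48 + 0.230) = 0.4795/6.301 = 0.07609.

0.0761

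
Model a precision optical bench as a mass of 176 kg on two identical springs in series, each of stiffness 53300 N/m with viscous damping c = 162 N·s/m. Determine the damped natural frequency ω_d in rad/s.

12.3 rad/s

Series springs: 1/k_eq = 2/53300, so k_eq = 53300/2 = 26650 N/m.
ω_n = √(k_eq/m) = √(26650/176) = 12.31 rad/s.
Critical damping c_c = 2√(k_eq·m) = 2√(26650 × 176) = 4331 N·s/m, so ζ = c/c_c = 162/4331 = 0.03740.
ω_d = ω_n√(1 − ζ²) = 12.31 × √(1 − 0.00140) = 12.30 rad/s.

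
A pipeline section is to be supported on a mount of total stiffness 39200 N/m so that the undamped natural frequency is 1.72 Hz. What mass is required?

336 kg

ω_n = 2πf_n = 2π × 1.72 = 10.81 rad/s.
m = k/ω_n² = 39200/10.81² = 39200/116.8 = 335.6 kg.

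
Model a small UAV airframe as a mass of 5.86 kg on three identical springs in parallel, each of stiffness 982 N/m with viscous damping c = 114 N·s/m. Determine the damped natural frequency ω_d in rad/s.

Parallel springs add: k_eq = 3 × 982 = 2946 N/m.
ω_n = √(k_eq/m) = √(2946/5.86) = 22.42 rad/s.
Critical damping c_c = 2√(k_eq·m) = 2√(2946 × 5.86) = 262.8 N·s/m, so ζ = c/c_c = 114/262.8 = 0.4338.
ω_d = ω_n√(1 − ζ²) = 22.42 × √(1 − 0.188) = 20.20 rad/s.

20.2 rad/s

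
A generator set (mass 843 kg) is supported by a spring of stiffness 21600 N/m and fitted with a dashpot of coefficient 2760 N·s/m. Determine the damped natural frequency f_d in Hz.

0.762 Hz

ω_n = √(k/m) = √(21600/843) = 5.062 rad/s.
Critical damping c_c = 2√(k·m) = 2√(21600 × 843) = 8534 N·s/m, so ζ = c/c_c = 2760/8534 = 0.3234.
ω_d = ω_n√(1 − ζ²) = 5.062 × √(1 − 0.105) = 4.790 rad/s.
f_d = ω_d/(2π) = 0.7623 Hz.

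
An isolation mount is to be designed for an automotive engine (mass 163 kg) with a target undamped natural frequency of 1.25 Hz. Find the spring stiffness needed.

ω_n = 2πf_n = 2π × 1.25 = 7.854 rad/s.
k = m·ω_n² = 163 × 7.854² = 163 × 61.69 = 10050 N/m.

10100 N/m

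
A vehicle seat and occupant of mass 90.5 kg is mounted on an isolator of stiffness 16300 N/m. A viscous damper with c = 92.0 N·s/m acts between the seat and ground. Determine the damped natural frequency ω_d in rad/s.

13.4 rad/s

ω_n = √(k/m) = √(16300/90.5) = 13.42 rad/s.
Critical damping c_c = 2√(k·m) = 2√(16300 × 90.5) = 2429 N·s/m, so ζ = c/c_c = 92.0/2429 = 0.03787.
ω_d = ω_n√(1 − ζ²) = 13.42 × √(1 − 0.00143) = 13.41 rad/s.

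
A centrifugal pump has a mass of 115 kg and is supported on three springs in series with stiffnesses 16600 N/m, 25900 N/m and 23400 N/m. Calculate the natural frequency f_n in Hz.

1.25 Hz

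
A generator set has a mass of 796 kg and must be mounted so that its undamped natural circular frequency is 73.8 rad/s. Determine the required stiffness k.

4340000 N/m

k = m·ω_n² = 796 × 73.80² = 796 × 5446 = 4335000 N/m.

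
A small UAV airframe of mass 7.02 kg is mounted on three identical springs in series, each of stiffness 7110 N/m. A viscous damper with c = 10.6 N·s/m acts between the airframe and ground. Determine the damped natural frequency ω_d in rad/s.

18.4 rad/s

Series springs: 1/k_eq = 3/7110, so k_eq = 7110/3 = 2370 N/m.
ω_n = √(k_eq/m) = √(2370/7.02) = 18.37 rad/s.
Critical damping c_c = 2√(k_eq·m) = 2√(2370 × 7.02) = 258.0 N·s/m, so ζ = c/c_c = 10.6/258.0 = 0.04109.
ω_d = ω_n√(1 − ζ²) = 18.37 × √(1 − 0.00169) = 18.36 rad/s.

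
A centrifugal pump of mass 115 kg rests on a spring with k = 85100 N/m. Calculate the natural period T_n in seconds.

0.231 s

ω_n = √(k/m) = √(85100/115) = √740.0 = 27.20 rad/s.
T_n = 2π/ω_n = 6.283/27.20 = 0.2310 s.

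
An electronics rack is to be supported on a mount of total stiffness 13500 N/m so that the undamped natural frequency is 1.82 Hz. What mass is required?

103 kg

ω_n = 2πf_n = 2π × 1.82 = 11.44 rad/s.
m = k/ω_n² = 13500/11.44² = 13500/130.8 = 103.2 kg.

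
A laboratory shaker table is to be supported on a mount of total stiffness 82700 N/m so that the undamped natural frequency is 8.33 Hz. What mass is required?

ω_n = 2πf_n = 2π × 8.33 = 52.34 rad/s.
m = k/ω_n² = 82700/52.34² = 82700/2739 = 30.19 kg.

30.2 kg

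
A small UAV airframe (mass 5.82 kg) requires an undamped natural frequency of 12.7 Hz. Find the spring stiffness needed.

37100 N/m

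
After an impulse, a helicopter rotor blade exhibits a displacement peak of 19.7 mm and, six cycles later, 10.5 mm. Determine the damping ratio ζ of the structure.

Logarithmic decrement δ = (1/n)·ln(x₀/x_n) = (1/6)·ln(19.7/10.5) = (1/6)·ln(1.876) = 0.1049.
ζ = δ/√(4π² + δ²) = 0.1049/√(39.48 + 0.0110) = 0.1049/6.284 = 0.01669.

0.0167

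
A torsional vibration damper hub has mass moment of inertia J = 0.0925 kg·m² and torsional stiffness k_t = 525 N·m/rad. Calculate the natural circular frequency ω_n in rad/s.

75.3 rad/s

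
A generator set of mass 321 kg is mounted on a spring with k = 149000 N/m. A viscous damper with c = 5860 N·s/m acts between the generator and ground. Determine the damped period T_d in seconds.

ω_n = √(k/m) = √(149000/321) = 21.54 rad/s.
Critical damping c_c = 2√(k·m) = 2√(149000 × 321) = 13830 N·s/m, so ζ = c/c_c = 5860/13830 = 0.4237.
ω_d = ω_n√(1 − ζ²) = 21.54 × √(1 − 0.179) = 19.52 rad/s.
T_d = 2π/ω_d = 0.3220 s.

0.322 s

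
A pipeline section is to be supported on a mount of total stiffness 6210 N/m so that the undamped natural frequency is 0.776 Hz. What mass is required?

261 kg

ω_n = 2πf_n = 2π × 0.776 = 4.876 rad/s.
m = k/ω_n² = 6210/4.876² = 6210/23.77 = 261.2 kg.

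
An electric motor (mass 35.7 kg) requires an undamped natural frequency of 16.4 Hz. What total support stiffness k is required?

379000 N/m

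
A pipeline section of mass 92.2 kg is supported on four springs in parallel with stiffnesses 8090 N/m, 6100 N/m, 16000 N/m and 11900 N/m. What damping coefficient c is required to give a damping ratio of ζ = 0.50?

1970 N·s/m

Parallel springs add: k_eq = 8090 + 6100 + 16000 + 11900 = 42090 N/m.
c_c = 2√(k_eq·m) = 2√(42090 × 92.2) = 3940 N·s/m.
c = ζ·c_c = 0.50 × 3940 = 1970 N·s/m.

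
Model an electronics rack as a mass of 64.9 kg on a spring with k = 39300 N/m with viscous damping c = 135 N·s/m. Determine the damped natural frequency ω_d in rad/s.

24.6 rad/s

ω_n = √(k/m) = √(39300/64.9) = 24.61 rad/s.
Critical damping c_c = 2√(k·m) = 2√(39300 × 64.9) = 3194 N·s/m, so ζ = c/c_c = 135/3194 = 0.04227.
ω_d = ω_n√(1 − ζ²) = 24.61 × √(1 − 0.00179) = 24.59 rad/s.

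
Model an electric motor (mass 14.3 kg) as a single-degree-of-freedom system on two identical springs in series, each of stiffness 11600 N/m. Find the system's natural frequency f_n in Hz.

Series springs: 1/k_eq = 2/11600, so k_eq = 11600/2 = 5800 N/m.
ω_n = √(k_eq/m) = √(5800/14.3) = √405.6 = 20.14 rad/s.
f_n = ω_n/(2π) = 20.14/6.283 = 3.205 Hz.

3.21 Hz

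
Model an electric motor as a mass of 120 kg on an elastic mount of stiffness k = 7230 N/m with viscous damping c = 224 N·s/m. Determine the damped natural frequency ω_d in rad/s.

7.71 rad/s

ω_n = √(k/m) = √(7230/120) = 7.762 rad/s.
Critical damping c_c = 2√(k·m) = 2√(7230 × 120) = 1863 N·s/m, so ζ = c/c_c = 224/1863 = 0.1202.
ω_d = ω_n√(1 − ζ²) = 7.762 × √(1 − 0.0145) = 7.706 rad/s.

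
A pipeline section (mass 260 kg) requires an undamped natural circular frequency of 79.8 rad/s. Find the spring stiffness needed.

1660000 N/m

k = m·ω_n² = 260 × 79.80² = 260 × 6368 = 1656000 N/m.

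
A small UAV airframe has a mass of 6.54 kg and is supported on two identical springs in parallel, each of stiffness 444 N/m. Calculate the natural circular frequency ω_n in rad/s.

11.7 rad/s

Parallel springs add: k_eq = 2 × 444 = 888.0 N/m.
ω_n = √(k_eq/m) = √(888.0/6.54) = √135.8 = 11.65 rad/s.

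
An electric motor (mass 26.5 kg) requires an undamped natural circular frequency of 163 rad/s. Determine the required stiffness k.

704000 N/m

k = m·ω_n² = 26.5 × 163.0² = 26.5 × 26570 = 704100 N/m.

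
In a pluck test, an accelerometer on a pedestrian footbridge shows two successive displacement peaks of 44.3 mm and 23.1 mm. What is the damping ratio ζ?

0.103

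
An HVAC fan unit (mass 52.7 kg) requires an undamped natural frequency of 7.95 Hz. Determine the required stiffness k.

131000 N/m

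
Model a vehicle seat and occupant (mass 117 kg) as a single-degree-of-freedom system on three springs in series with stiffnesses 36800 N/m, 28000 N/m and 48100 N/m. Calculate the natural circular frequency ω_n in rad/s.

Series springs: 1/k_eq = 1/36800 + 1/28000 + 1/48100 = 8.368×10^-5, so k_eq = 11950 N/m.
ω_n = √(k_eq/m) = √(11950/117) = √102.1 = 10.11 rad/s.

10.1 rad/s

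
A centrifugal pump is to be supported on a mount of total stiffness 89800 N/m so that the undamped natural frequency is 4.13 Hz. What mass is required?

133 kg

ω_n = 2πf_n = 2π × 4.13 = 25.95 rad/s.
m = k/ω_n² = 89800/25.95² = 89800/673.4 = 133.4 kg.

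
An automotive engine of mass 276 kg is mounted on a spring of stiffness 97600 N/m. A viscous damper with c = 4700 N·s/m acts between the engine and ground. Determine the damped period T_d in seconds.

0.375 s

ω_n = √(k/m) = √(97600/276) = 18.80 rad/s.
Critical damping c_c = 2√(k·m) = 2√(97600 × 276) = 10380 N·s/m, so ζ = c/c_c = 4700/10380 = 0.4528.
ω_d = ω_n√(1 − ζ²) = 18.80 × √(1 − 0.205) = 16.77 rad/s.
T_d = 2π/ω_d = 0.3747 s.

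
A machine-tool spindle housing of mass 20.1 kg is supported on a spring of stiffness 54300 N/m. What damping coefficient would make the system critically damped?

c_c = 2√(k·m) = 2√(54300 × 20.1) = 2 × 1045 = 2089 N·s/m.

2090 N·s/m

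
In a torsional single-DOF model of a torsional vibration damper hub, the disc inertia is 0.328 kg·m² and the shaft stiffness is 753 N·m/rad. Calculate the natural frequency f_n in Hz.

7.63 Hz

ω_n = √(k_t/J) = √(753/0.328) = √2296 = 47.91 rad/s.
f_n = ω_n/(2π) = 47.91/6.283 = 7.626 Hz.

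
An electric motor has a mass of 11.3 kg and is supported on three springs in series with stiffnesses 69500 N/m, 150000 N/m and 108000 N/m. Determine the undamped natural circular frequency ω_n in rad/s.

54.0 rad/s

Series springs: 1/k_eq = 1/69500 + 1/150000 + 1/108000 = 3.031×10^-5, so k_eq = 32990 N/m.
ω_n = √(k_eq/m) = √(32990/11.3) = √2919 = 54.03 rad/s.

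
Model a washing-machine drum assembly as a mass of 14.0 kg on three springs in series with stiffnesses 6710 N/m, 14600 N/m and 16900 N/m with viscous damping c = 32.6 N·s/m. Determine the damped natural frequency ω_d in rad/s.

16.0 rad/s

Series springs: 1/k_eq = 1/6710 + 1/14600 + 1/16900 = 0.0002767, so k_eq = 3614 N/m.
ω_n = √(k_eq/m) = √(3614/14.0) = 16.07 rad/s.
Critical damping c_c = 2√(k_eq·m) = 2√(3614 × 14.0) = 449.9 N·s/m, so ζ = c/c_c = 32.6/449.9 = 0.07246.
ω_d = ω_n√(1 − ζ²) = 16.07 × √(1 − 0.00525) = 16.02 rad/s.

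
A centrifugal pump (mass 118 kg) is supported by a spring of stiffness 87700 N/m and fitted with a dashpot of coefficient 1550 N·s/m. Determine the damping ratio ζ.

ω_n = √(k/m) = √(87700/118) = 27.26 rad/s.
Critical damping c_c = 2√(k·m) = 2√(87700 × 118) = 6434 N·s/m, so ζ = c/c_c = 1550/6434 = 0.2409.

0.241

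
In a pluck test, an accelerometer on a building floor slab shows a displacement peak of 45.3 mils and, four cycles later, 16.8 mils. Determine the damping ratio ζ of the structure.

0.0394

Logarithmic decrement δ = (1/n)·ln(x₀/x_n) = (1/4)·ln(45.3/16.8) = (1/4)·ln(2.696) = 0.2480.
ζ = δ/√(4π² + δ²) = 0.2480/√(39.48 + 0.0615) = 0.2480/6.288 = 0.03944.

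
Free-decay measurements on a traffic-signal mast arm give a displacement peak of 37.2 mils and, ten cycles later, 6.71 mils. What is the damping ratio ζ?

0.0272

Logarithmic decrement δ = (1/n)·ln(x₀/x_n) = (1/10)·ln(37.2/6.71) = (1/10)·ln(5.544) = 0.1713.
ζ = δ/√(4π² + δ²) = 0.1713/√(39.48 + 0.0293) = 0.1713/6.286 = 0.02725.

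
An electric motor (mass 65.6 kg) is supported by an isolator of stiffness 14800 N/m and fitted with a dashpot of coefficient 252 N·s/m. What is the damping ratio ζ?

ω_n = √(k/m) = √(14800/65.6) = 15.02 rad/s.
Critical damping c_c = 2√(k·m) = 2√(14800 × 65.6) = 1971 N·s/m, so ζ = c/c_c = 252/1971 = 0.1279.

0.128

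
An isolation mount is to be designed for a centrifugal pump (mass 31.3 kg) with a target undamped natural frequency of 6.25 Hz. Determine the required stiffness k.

ω_n = 2πf_n = 2π × 6.25 = 39.27 rad/s.
k = m·ω_n² = 31.3 × 39.27² = 31.3 × 1542 = 48270 N/m.

48300 N/m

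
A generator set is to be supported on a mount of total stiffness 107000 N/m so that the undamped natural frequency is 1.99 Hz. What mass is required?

ω_n = 2πf_n = 2π × 1.99 = 12.50 rad/s.
m = k/ω_n² = 107000/12.50² = 107000/156.3 = 684.4 kg.

684 kg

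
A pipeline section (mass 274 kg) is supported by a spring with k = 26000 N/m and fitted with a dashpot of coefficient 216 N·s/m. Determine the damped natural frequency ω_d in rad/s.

ω_n = √(k/m) = √(26000/274) = 9.741 rad/s.
Critical damping c_c = 2√(k·m) = 2√(26000 × 274) = 5338 N·s/m, so ζ = c/c_c = 216/5338 = 0.04046.
ω_d = ω_n√(1 − ζ²) = 9.741 × √(1 − 0.00164) = 9.733 rad/s.

9.73 rad/s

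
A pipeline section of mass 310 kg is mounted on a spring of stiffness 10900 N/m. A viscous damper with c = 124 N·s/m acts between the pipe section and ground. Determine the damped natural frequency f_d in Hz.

0.943 Hz

ω_n = √(k/m) = √(10900/310) = 5.930 rad/s.
Critical damping c_c = 2√(k·m) = 2√(10900 × 310) = 3676 N·s/m, so ζ = c/c_c = 124/3676 = 0.03373.
ω_d = ω_n√(1 − ζ²) = 5.930 × √(1 − 0.00114) = 5.926 rad/s.
f_d = ω_d/(2π) = 0.9432 Hz.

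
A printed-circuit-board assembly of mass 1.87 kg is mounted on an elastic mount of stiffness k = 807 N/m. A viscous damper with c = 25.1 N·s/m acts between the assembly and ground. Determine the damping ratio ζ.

ω_n = √(k/m) = √(807.0/1.87) = 20.77 rad/s.
Critical damping c_c = 2√(k·m) = 2√(807.0 × 1.87) = 77.69 N·s/m, so ζ = c/c_c = 25.1/77.69 = 0.3231.

0.323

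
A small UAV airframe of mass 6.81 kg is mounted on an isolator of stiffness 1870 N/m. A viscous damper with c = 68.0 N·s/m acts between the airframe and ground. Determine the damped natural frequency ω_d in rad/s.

ω_n = √(k/m) = √(1870/6.81) = 16.57 rad/s.
Critical damping c_c = 2√(k·m) = 2√(1870 × 6.81) = 225.7 N·s/m, so ζ = c/c_c = 68.0/225.7 = 0.3013.
ω_d = ω_n√(1 − ζ²) = 16.57 × √(1 − 0.0908) = 15.80 rad/s.

15.8 rad/s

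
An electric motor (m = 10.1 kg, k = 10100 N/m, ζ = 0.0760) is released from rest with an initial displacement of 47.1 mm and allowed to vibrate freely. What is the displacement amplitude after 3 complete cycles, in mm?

11.2 mm

Logarithmic decrement δ = 2πζ/√(1 − ζ²) = 2π × 0.07600/√(1 − 0.00578) = 0.4789.
After n cycles, x_n/x₀ = e^(−nδ), so x_3 = 47.1 × e^(−3 × 0.4789) = 47.1 × 0.2377 = 11.20 mm.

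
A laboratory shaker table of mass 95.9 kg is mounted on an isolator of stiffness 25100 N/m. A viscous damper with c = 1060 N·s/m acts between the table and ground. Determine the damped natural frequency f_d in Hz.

2.42 Hz

ω_n = √(k/m) = √(25100/95.9) = 16.18 rad/s.
Critical damping c_c = 2√(k·m) = 2√(25100 × 95.9) = 3103 N·s/m, so ζ = c/c_c = 1060/3103 = 0.3416.
ω_d = ω_n√(1 − ζ²) = 16.18 × √(1 − 0.117) = 15.20 rad/s.
f_d = ω_d/(2π) = 2.420 Hz.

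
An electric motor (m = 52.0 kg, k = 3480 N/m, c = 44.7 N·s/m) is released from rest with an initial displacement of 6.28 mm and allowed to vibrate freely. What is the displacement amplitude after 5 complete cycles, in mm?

ζ = c/(2√(km)) = 44.7/(2√(3480 × 52.0)) = 44.7/850.8 = 0.05254.
Logarithmic decrement δ = 2πζ/√(1 − ζ²) = 2π × 0.05254/√(1 − 0.00276) = 0.3306.
After n cycles, x_n/x₀ = e^(−nδ), so x_5 = 6.28 × e^(−5 × 0.3306) = 6.28 × 0.1915 = 1.203 mm.

1.20 mm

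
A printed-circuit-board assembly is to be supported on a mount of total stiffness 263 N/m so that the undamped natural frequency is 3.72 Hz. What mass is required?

0.481 kg

ω_n = 2πf_n = 2π × 3.72 = 23.37 rad/s.
m = k/ω_n² = 263/23.37² = 263/546.3 = 0.4814 kg.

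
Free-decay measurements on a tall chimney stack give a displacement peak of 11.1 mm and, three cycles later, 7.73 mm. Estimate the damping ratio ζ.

0.0192

Logarithmic decrement δ = (1/n)·ln(x₀/x_n) = (1/3)·ln(11.1/7.73) = (1/3)·ln(1.436) = 0.1206.
ζ = δ/√(4π² + δ²) = 0.1206/√(39.48 + 0.0145) = 0.1206/6.284 = 0.01919.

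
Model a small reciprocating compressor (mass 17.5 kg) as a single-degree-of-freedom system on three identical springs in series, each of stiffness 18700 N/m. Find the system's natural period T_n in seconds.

0.333 s

Series springs: 1/k_eq = 3/18700, so k_eq = 18700/3 = 6233 N/m.
ω_n = √(k_eq/m) = √(6233/17.5) = √356.2 = 18.87 rad/s.
T_n = 2π/ω_n = 6.283/18.87 = 0.3329 s.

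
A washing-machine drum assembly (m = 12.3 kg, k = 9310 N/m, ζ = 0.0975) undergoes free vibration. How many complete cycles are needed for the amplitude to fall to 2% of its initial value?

7 cycles

Logarithmic decrement δ = 2πζ/√(1 − ζ²) = 2π × 0.09750/√(1 − 0.00951) = 0.6155.
x_n/x₀ = e^(−nδ) ≤ 0.02; take ln: n ≥ ln(1/0.02)/δ = 3.912/0.6155 = 6.355.
So 7 complete cycles are required.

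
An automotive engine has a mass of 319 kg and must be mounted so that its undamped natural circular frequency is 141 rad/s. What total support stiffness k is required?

6340000 N/m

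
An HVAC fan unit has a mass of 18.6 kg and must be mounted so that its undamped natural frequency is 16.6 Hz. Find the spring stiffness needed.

ω_n = 2πf_n = 2π × 16.6 = 104.3 rad/s.
k = m·ω_n² = 18.6 × 104.3² = 18.6 × 10880 = 202300 N/m.

202000 N/m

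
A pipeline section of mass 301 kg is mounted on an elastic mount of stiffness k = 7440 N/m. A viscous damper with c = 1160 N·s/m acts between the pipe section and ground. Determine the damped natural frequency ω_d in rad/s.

4.58 rad/s

ω_n = √(k/m) = √(7440/301) = 4.972 rad/s.
Critical damping c_c = 2√(k·m) = 2√(7440 × 301) = 2993 N·s/m, so ζ = c/c_c = 1160/2993 = 0.3876.
ω_d = ω_n√(1 − ζ²) = 4.972 × √(1 − 0.150) = 4.583 rad/s.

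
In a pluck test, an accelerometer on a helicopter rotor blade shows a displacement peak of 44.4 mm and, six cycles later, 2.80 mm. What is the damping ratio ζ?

0.0731

Logarithmic decrement δ = (1/n)·ln(x₀/x_n) = (1/6)·ln(44.4/2.80) = (1/6)·ln(15.86) = 0.4606.
ζ = δ/√(4π² + δ²) = 0.4606/√(39.48 + 0.212) = 0.4606/6.300 = 0.07311.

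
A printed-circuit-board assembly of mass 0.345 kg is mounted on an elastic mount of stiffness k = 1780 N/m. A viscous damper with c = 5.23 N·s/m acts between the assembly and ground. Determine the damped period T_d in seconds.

0.0880 s

ω_n = √(k/m) = √(1780/0.345) = 71.83 rad/s.
Critical damping c_c = 2√(k·m) = 2√(1780 × 0.345) = 49.56 N·s/m, so ζ = c/c_c = 5.23/49.56 = 0.1055.
ω_d = ω_n√(1 − ζ²) = 71.83 × √(1 − 0.0111) = 71.43 rad/s.
T_d = 2π/ω_d = 0.08797 s.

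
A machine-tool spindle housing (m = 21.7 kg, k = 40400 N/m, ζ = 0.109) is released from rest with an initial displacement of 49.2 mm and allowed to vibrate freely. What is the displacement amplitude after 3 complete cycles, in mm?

Logarithmic decrement δ = 2πζ/√(1 − ζ²) = 2π × 0.1090/√(1 − 0.0119) = 0.6890.
After n cycles, x_n/x₀ = e^(−nδ), so x_3 = 49.2 × e^(−3 × 0.6890) = 49.2 × 0.1266 = 6.228 mm.

6.23 mm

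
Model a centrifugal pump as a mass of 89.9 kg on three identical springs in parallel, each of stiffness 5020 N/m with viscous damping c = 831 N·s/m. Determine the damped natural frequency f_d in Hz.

1.92 Hz

Parallel springs add: k_eq = 3 × 5020 = 15060 N/m.
ω_n = √(k_eq/m) = √(15060/89.9) = 12.94 rad/s.
Critical damping c_c = 2√(k_eq·m) = 2√(15060 × 89.9) = 2327 N·s/m, so ζ = c/c_c = 831/2327 = 0.3571.
ω_d = ω_n√(1 − ζ²) = 12.94 × √(1 − 0.128) = 12.09 rad/s.
f_d = ω_d/(2π) = 1.924 Hz.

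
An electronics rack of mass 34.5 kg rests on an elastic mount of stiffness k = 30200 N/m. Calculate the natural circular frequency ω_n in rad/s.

29.6 rad/s

ω_n = √(k/m) = √(30200/34.5) = √875.4 = 29.59 rad/s.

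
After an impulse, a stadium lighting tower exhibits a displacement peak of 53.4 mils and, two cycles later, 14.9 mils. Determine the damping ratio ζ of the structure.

0.101

Logarithmic decrement δ = (1/n)·ln(x₀/x_n) = (1/2)·ln(53.4/14.9) = (1/2)·ln(3.584) = 0.6382.
ζ = δ/√(4π² + δ²) = 0.6382/√(39.48 + 0.407) = 0.6382/6.316 = 0.1011.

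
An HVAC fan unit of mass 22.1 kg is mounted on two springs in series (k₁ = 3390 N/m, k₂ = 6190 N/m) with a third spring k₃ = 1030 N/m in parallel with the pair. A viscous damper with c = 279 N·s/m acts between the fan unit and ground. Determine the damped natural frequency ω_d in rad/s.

10.3 rad/s

Series pair: k_s = k₁k₂/(k₁+k₂) = (3390)(6190)/(3390 + 6190) = 2190 N/m. In parallel with k₃: k_eq = 2190 + 1030 = 3220 N/m.
ω_n = √(k_eq/m) = √(3220/22.1) = 12.07 rad/s.
Critical damping c_c = 2√(k_eq·m) = 2√(3220 × 22.1) = 533.6 N·s/m, so ζ = c/c_c = 279/533.6 = 0.5229.
ω_d = ω_n√(1 − ζ²) = 12.07 × √(1 − 0.273) = 10.29 rad/s.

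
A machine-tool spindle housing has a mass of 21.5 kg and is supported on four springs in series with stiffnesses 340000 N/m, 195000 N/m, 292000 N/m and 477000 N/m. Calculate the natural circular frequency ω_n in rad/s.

58.5 rad/s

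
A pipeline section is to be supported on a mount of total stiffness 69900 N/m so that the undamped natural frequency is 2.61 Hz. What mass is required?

ω_n = 2πf_n = 2π × 2.61 = 16.40 rad/s.
m = k/ω_n² = 69900/16.40² = 69900/268.9 = 259.9 kg.

260 kg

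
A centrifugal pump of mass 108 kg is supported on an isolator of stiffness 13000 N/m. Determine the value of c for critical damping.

2370 N·s/m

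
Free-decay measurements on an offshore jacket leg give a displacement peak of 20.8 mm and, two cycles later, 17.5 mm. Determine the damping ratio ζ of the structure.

Logarithmic decrement δ = (1/n)·ln(x₀/x_n) = (1/2)·ln(20.8/17.5) = (1/2)·ln(1.189) = 0.08638.
ζ = δ/√(4π² + δ²) = 0.08638/√(39.48 + 0.00746) = 0.08638/6.284 = 0.01375.

0.0137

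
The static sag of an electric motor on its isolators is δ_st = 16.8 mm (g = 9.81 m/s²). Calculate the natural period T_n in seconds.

0.260 s

ω_n = √(g/δ_st) = √(9.81/0.0168) = √583.9 = 24.16 rad/s.
T_n = 2π/ω_n = 6.283/24.16 = 0.2600 s.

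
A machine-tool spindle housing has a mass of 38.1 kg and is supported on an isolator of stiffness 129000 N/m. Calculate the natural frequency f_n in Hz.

ω_n = √(k/m) = √(129000/38.1) = √3386 = 58.19 rad/s.
f_n = ω_n/(2π) = 58.19/6.283 = 9.261 Hz.

9.26 Hz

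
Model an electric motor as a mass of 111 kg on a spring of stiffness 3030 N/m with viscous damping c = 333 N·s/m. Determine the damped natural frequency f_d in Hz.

ω_n = √(k/m) = √(3030/111) = 5.225 rad/s.
Critical damping c_c = 2√(k·m) = 2√(3030 × 111) = 1160 N·s/m, so ζ = c/c_c = 333/1160 = 0.2871.
ω_d = ω_n√(1 − ζ²) = 5.225 × √(1 − 0.0824) = 5.005 rad/s.
f_d = ω_d/(2π) = 0.7965 Hz.

0.797 Hz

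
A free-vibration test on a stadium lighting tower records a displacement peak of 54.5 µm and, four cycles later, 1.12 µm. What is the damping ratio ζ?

0.153

Logarithmic decrement δ = (1/n)·ln(x₀/x_n) = (1/4)·ln(54.5/1.12) = (1/4)·ln(48.66) = 0.9712.
ζ = δ/√(4π² + δ²) = 0.9712/√(39.48 + 0.943) = 0.9712/6.358 = 0.1528.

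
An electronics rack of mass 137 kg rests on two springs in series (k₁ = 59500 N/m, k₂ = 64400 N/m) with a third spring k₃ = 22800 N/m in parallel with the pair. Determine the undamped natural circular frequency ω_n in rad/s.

19.8 rad/s

Series pair: k_s = k₁k₂/(k₁+k₂) = (59500)(64400)/(59500 + 64400) = 30930 N/m. In parallel with k₃: k_eq = 30930 + 22800 = 53730 N/m.
ω_n = √(k_eq/m) = √(53730/137) = √392.2 = 19.80 rad/s.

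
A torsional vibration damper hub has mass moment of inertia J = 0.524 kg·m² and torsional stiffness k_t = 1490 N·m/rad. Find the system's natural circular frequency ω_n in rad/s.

53.3 rad/s

ω_n = √(k_t/J) = √(1490/0.524) = √2844 = 53.32 rad/s.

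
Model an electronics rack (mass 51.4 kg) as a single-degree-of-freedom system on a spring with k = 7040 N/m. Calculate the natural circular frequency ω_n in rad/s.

11.7 rad/s

ω_n = √(k/m) = √(7040/51.4) = √137.0 = 11.70 rad/s.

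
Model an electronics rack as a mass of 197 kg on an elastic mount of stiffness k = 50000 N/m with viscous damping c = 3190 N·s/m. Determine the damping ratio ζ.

ω_n = √(k/m) = √(50000/197) = 15.93 rad/s.
Critical damping c_c = 2√(k·m) = 2√(50000 × 197) = 6277 N·s/m, so ζ = c/c_c = 3190/6277 = 0.5082.

0.508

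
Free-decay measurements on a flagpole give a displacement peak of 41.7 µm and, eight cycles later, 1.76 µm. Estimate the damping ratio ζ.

0.0628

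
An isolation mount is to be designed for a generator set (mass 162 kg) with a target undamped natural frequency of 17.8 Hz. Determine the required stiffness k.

2030000 N/m

ω_n = 2πf_n = 2π × 17.8 = 111.8 rad/s.
k = m·ω_n² = 162 × 111.8² = 162 × 12510 = 2026000 N/m.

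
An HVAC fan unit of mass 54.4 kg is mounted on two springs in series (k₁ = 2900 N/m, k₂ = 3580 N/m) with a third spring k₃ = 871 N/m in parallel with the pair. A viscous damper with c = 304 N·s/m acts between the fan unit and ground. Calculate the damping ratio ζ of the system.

0.414

Series pair: k_s = k₁k₂/(k₁+k₂) = (2900)(3580)/(2900 + 3580) = 1602 N/m. In parallel with k₃: k_eq = 1602 + 871 = 2473 N/m.
ω_n = √(k_eq/m) = √(2473/54.4) = 6.743 rad/s.
Critical damping c_c = 2√(k_eq·m) = 2√(2473 × 54.4) = 733.6 N·s/m, so ζ = c/c_c = 304/733.6 = 0.4144.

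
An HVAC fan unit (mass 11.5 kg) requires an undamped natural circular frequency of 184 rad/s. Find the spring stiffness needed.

k = m·ω_n² = 11.5 × 184.0² = 11.5 × 33860 = 389300 N/m.

389000 N/m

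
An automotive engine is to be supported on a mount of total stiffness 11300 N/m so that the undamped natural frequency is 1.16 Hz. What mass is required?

213 kg

ω_n = 2πf_n = 2π × 1.16 = 7.288 rad/s.
m = k/ω_n² = 11300/7.288² = 11300/53.12 = 212.7 kg.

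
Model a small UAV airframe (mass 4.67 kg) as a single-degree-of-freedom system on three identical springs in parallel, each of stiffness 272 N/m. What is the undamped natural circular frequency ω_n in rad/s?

13.2 rad/s

Parallel springs add: k_eq = 3 × 272 = 816.0 N/m.
ω_n = √(k_eq/m) = √(816.0/4.67) = √174.7 = 13.22 rad/s.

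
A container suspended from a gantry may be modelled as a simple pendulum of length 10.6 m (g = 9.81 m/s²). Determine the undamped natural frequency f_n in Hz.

For a simple pendulum ω_n = √(g/L) = √(9.81/10.6) = √0.9255 = 0.9620 rad/s.
f_n = ω_n/(2π) = 0.9620/6.283 = 0.1531 Hz.

0.153 Hz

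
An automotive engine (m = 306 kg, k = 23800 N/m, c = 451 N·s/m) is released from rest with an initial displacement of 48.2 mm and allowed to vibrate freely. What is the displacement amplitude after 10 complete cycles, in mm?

ζ = c/(2√(km)) = 451/(2√(23800 × 306)) = 451/5397 = 0.08356.
Logarithmic decrement δ = 2πζ/√(1 − ζ²) = 2π × 0.08356/√(1 − 0.00698) = 0.5269.
After n cycles, x_n/x₀ = e^(−nδ), so x_10 = 48.2 × e^(−10 × 0.5269) = 48.2 × 0.005151 = 0.2483 mm.

0.248 mm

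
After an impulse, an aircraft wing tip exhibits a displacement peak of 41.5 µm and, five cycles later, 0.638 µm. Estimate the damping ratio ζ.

0.132

Logarithmic decrement δ = (1/n)·ln(x₀/x_n) = (1/5)·ln(41.5/0.638) = (1/5)·ln(65.05) = 0.8350.
ζ = δ/√(4π² + δ²) = 0.8350/√(39.48 + 0.697) = 0.8350/6.338 = 0.1317.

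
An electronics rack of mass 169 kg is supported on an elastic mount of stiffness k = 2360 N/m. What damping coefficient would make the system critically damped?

c_c = 2√(k·m) = 2√(2360 × 169) = 2 × 631.5 = 1263 N·s/m.

1260 N·s/m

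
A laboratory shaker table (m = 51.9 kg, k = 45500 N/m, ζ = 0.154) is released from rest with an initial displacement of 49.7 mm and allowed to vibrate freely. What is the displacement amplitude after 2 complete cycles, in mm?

Logarithmic decrement δ = 2πζ/√(1 − ζ²) = 2π × 0.1540/√(1 − 0.0237) = 0.9793.
After n cycles, x_n/x₀ = e^(−nδ), so x_2 = 49.7 × e^(−2 × 0.9793) = 49.7 × 0.1411 = 7.011 mm.

7.01 mm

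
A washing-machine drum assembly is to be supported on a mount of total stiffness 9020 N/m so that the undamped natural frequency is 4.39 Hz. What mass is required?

ω_n = 2πf_n = 2π × 4.39 = 27.58 rad/s.
m = k/ω_n² = 9020/27.58² = 9020/760.8 = 11.86 kg.

11.9 kg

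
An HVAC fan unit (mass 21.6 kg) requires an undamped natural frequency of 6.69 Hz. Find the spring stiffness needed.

ω_n = 2πf_n = 2π × 6.69 = 42.03 rad/s.
k = m·ω_n² = 21.6 × 42.03² = 21.6 × 1767 = 38170 N/m.

38200 N/m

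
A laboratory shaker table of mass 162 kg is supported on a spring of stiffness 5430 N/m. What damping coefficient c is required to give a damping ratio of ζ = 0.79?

c_c = 2√(k·m) = 2√(5430 × 162) = 1876 N·s/m.
c = ζ·c_c = 0.79 × 1876 = 1482 N·s/m.

1480 N·s/m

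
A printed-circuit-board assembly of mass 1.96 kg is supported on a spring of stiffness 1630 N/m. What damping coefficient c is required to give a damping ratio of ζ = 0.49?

55.4 N·s/m

c_c = 2√(k·m) = 2√(1630 × 1.96) = 113.0 N·s/m.
c = ζ·c_c = 0.49 × 113.0 = 55.39 N·s/m.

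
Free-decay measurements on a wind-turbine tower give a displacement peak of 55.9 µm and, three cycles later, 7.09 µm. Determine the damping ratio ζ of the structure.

0.109

Logarithmic decrement δ = (1/n)·ln(x₀/x_n) = (1/3)·ln(55.9/7.09) = (1/3)·ln(7.884) = 0.6883.
ζ = δ/√(4π² + δ²) = 0.6883/√(39.48 + 0.474) = 0.6883/6.321 = 0.1089.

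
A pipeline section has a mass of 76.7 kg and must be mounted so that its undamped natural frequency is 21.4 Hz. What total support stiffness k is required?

1390000 N/m

ω_n = 2πf_n = 2π × 21.4 = 134.5 rad/s.
k = m·ω_n² = 76.7 × 134.5² = 76.7 × 18080 = 1387000 N/m.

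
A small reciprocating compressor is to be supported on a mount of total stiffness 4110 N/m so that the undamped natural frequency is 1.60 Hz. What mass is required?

40.7 kg

ω_n = 2πf_n = 2π × 1.60 = 10.05 rad/s.
m = k/ω_n² = 4110/10.05² = 4110/101.1 = 40.67 kg.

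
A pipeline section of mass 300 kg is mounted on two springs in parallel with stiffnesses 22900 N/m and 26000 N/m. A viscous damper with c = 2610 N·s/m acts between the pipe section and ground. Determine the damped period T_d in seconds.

Parallel springs add: k_eq = 22900 + 26000 = 48900 N/m.
ω_n = √(k_eq/m) = √(48900/300) = 12.77 rad/s.
Critical damping c_c = 2√(k_eq·m) = 2√(48900 × 300) = 7660 N·s/m, so ζ = c/c_c = 2610/7660 = 0.3407.
ω_d = ω_n√(1 − ζ²) = 12.77 × √(1 − 0.116) = 12.00 rad/s.
T_d = 2π/ω_d = 0.5235 s.

0.523 s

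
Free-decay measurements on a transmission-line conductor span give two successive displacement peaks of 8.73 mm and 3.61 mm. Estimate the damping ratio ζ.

Logarithmic decrement δ = (1/n)·ln(x₀/x_n) = (1/1)·ln(8.73/3.61) = (1/1)·ln(2.418) = 0.8831.
ζ = δ/√(4π² + δ²) = 0.8831/√(39.48 + 0.780) = 0.8831/6.345 = 0.1392.

0.139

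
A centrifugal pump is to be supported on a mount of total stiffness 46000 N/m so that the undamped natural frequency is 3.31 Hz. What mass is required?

106 kg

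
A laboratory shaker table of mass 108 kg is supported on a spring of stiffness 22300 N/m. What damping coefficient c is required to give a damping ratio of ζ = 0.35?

c_c = 2√(k·m) = 2√(22300 × 108) = 3104 N·s/m.
c = ζ·c_c = 0.35 × 3104 = 1086 N·s/m.

1090 N·s/m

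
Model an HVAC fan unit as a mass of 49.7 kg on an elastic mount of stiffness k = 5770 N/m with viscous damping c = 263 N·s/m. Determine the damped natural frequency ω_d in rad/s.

ω_n = √(k/m) = √(5770/49.7) = 10.77 rad/s.
Critical damping c_c = 2√(k·m) = 2√(5770 × 49.7) = 1071 N·s/m, so ζ = c/c_c = 263/1071 = 0.2456.
ω_d = ω_n√(1 − ζ²) = 10.77 × √(1 − 0.0603) = 10.44 rad/s.

10.4 rad/s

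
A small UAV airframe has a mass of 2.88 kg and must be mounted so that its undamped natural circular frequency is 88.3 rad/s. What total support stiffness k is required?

k = m·ω_n² = 2.88 × 88.30² = 2.88 × 7797 = 22460 N/m.

22500 N/m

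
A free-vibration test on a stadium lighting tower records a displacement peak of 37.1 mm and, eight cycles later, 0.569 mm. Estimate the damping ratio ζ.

0.0828

Logarithmic decrement δ = (1/n)·ln(x₀/x_n) = (1/8)·ln(37.1/0.569) = (1/8)·ln(65.20) = 0.5222.
ζ = δ/√(4π² + δ²) = 0.5222/√(39.48 + 0.273) = 0.5222/6.305 = 0.08282.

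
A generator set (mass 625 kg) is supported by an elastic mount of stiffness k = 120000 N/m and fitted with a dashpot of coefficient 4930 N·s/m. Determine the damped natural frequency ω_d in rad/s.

ω_n = √(k/m) = √(120000/625) = 13.86 rad/s.
Critical damping c_c = 2√(k·m) = 2√(120000 × 625) = 17320 N·s/m, so ζ = c/c_c = 4930/17320 = 0.2846.
ω_d = ω_n√(1 − ζ²) = 13.86 × √(1 − 0.0810) = 13.28 rad/s.

13.3 rad/s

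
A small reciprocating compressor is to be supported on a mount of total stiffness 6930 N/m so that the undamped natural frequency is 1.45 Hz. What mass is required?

ω_n = 2πf_n = 2π × 1.45 = 9.111 rad/s.
m = k/ω_n² = 6930/9.111² = 6930/83.00 = 83.49 kg.

83.5 kg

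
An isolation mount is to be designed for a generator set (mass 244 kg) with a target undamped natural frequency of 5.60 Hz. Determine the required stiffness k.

302000 N/m

ω_n = 2πf_n = 2π × 5.60 = 35.19 rad/s.
k = m·ω_n² = 244 × 35.19² = 244 × 1238 = 302100 N/m.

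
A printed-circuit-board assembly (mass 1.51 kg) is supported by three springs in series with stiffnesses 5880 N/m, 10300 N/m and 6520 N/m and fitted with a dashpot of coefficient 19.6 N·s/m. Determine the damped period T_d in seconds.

0.160 s

Series springs: 1/k_eq = 1/5880 + 1/10300 + 1/6520 = 0.0004205, so k_eq = 2378 N/m.
ω_n = √(k_eq/m) = √(2378/1.51) = 39.68 rad/s.
Critical damping c_c = 2√(k_eq·m) = 2√(2378 × 1.51) = 119.8 N·s/m, so ζ = c/c_c = 19.6/119.8 = 0.1635.
ω_d = ω_n√(1 − ζ²) = 39.68 × √(1 − 0.0267) = 39.15 rad/s.
T_d = 2π/ω_d = 0.1605 s.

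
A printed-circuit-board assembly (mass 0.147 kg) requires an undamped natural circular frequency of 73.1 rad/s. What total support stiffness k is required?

786 N/m

k = m·ω_n² = 0.147 × 73.10² = 0.147 × 5344 = 785.5 N/m.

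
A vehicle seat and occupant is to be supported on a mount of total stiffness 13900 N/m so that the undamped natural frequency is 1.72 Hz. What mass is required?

ω_n = 2πf_n = 2π × 1.72 = 10.81 rad/s.
m = k/ω_n² = 13900/10.81² = 13900/116.8 = 119.0 kg.

119 kg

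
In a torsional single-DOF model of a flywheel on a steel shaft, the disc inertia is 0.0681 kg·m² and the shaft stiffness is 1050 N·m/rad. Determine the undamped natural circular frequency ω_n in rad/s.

124 rad/s

ω_n = √(k_t/J) = √(1050/0.0681) = √15420 = 124.2 rad/s.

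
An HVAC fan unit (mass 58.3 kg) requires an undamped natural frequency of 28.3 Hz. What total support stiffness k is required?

1840000 N/m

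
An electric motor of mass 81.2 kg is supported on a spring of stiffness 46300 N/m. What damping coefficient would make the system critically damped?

3880 N·s/m

c_c = 2√(k·m) = 2√(46300 × 81.2) = 2 × 1939 = 3878 N·s/m.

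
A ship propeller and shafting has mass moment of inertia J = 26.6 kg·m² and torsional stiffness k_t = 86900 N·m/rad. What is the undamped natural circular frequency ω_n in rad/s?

57.2 rad/s

ω_n = √(k_t/J) = √(86900/26.6) = √3267 = 57.16 rad/s.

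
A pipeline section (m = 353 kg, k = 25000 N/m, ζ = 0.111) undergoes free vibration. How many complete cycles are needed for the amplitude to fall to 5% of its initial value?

Logarithmic decrement δ = 2πζ/√(1 − ζ²) = 2π × 0.1110/√(1 − 0.0123) = 0.7018.
x_n/x₀ = e^(−nδ) ≤ 0.05; take ln: n ≥ ln(1/0.05)/δ = 2.996/0.7018 = 4.269.
So 5 complete cycles are required.

5 cycles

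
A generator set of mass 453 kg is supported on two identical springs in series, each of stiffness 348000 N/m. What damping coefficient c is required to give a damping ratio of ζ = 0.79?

14000 N·s/m

Series springs: 1/k_eq = 2/348000, so k_eq = 348000/2 = 174000 N/m.
c_c = 2√(k_eq·m) = 2√(174000 × 453) = 17760 N·s/m.
c = ζ·c_c = 0.79 × 17760 = 14030 N·s/m.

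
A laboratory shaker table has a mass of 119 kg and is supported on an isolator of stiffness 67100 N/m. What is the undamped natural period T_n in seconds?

0.265 s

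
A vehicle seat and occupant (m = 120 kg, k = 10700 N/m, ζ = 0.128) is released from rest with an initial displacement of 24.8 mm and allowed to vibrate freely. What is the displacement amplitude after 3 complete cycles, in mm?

2.18 mm

Logarithmic decrement δ = 2πζ/√(1 − ζ²) = 2π × 0.1280/√(1 − 0.0164) = 0.8109.
After n cycles, x_n/x₀ = e^(−nδ), so x_3 = 24.8 × e^(−3 × 0.8109) = 24.8 × 0.08779 = 2.177 mm.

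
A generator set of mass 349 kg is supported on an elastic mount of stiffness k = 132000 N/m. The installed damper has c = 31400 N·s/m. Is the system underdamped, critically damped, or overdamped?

c_c = 2√(k·m) = 13570 N·s/m; ζ = c/c_c = 31400/13570 = 2.31.
Since ζ > 1 the system is overdamped.

overdamped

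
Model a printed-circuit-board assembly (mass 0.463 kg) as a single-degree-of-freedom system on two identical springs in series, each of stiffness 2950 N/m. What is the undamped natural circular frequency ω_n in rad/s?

Series springs: 1/k_eq = 2/2950, so k_eq = 2950/2 = 1475 N/m.
ω_n = √(k_eq/m) = √(1475/0.463) = √3186 = 56.44 rad/s.

56.4 rad/s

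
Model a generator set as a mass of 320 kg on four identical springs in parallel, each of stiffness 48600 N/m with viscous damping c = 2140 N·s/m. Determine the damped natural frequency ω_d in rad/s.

24.4 rad/s

Parallel springs add: k_eq = 4 × 48600 = 194400 N/m.
ω_n = √(k_eq/m) = √(194400/320) = 24.65 rad/s.
Critical damping c_c = 2√(k_eq·m) = 2√(194400 × 320) = 15770 N·s/m, so ζ = c/c_c = 2140/15770 = 0.1357.
ω_d = ω_n√(1 − ζ²) = 24.65 × √(1 − 0.0184) = 24.42 rad/s.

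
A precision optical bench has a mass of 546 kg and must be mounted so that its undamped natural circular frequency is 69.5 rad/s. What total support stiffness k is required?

2640000 N/m

k = m·ω_n² = 546 × 69.50² = 546 × 4830 = 2637000 N/m.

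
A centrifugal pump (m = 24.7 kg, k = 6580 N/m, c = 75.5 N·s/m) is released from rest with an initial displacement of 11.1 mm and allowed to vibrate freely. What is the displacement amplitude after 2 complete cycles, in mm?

3.40 mm

ζ = c/(2√(km)) = 75.5/(2√(6580 × 24.7)) = 75.5/806.3 = 0.09364.
Logarithmic decrement δ = 2πζ/√(1 − ζ²) = 2π × 0.09364/√(1 − 0.00877) = 0.5909.
After n cycles, x_n/x₀ = e^(−nδ), so x_2 = 11.1 × e^(−2 × 0.5909) = 11.1 × 0.3067 = 3.404 mm.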